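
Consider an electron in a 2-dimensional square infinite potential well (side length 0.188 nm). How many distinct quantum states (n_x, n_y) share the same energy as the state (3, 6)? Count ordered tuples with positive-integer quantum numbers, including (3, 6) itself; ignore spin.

degeneracy = 2

The level has n_x² + n_y² = 45. The ordered positive-integer solutions are (3, 6), (6, 3).
That gives 2 states.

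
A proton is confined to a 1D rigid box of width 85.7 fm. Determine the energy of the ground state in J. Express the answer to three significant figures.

E_1 = 4.47×10^-15 J

For an infinite well E_n = n²h²/(8m_pL²), so E_1 = h²/(8m_pL²) = (6.626×10^-34)²/(8·1.673×10^-27·(8.57×10^-14 m)²) = 4.466×10^-15 J.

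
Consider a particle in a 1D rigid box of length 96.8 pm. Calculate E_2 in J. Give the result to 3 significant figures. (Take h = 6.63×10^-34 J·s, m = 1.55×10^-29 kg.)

For an infinite well E_n = n²h²/(8mL²), so E_1 = h²/(8mL²) = (6.63×10^-34)²/(8·1.55×10^-29·(9.68×10^-11 m)²) = 3.783×10^-19 J.
Then E_2 = 2²·E_1 = 4·3.783×10^-19 J = 1.51×10^-18 J.

E_2 = 1.51×10^-18 J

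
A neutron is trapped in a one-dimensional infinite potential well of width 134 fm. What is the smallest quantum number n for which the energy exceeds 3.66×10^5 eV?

E_1 = h²/(8m_nL²) = 1.825×10^-15 J = 1.139×10^4 eV.
Need n² > 3.66×10^5/1.139×10^4 = 32.13, i.e. n > 5.668.
The smallest integer satisfying this is n = 6.

n = 6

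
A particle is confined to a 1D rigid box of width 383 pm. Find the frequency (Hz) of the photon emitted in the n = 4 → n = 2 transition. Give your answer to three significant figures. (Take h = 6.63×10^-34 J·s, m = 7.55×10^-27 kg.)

E_1 = h²/(8mL²) = 4.961×10^-23 J and ΔE = (4² − 2²)E_1 = 5.953×10^-22 J.
f = ΔE/h = 5.953×10^-22/6.63×10^-34 = 8.98×10^11 Hz.

f = 8.98×10^11 Hz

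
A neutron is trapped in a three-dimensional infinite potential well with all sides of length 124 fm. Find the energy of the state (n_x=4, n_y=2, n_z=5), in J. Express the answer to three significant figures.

E = 9.59×10^-14 J

For a 3D rectangular well E = (h²/8m_n)·Σ n_i²/L_i² = (6.626×10^-34)²/(8·1.675×10^-27) · [4²/(124 fm)² + 2²/(124 fm)² + 5²/(124 fm)²].
Evaluating gives E = 9.59×10^-14 J.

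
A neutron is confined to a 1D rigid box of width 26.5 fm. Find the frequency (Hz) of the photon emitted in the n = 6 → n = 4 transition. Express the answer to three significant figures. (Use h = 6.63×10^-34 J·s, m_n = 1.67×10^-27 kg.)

E_1 = h²/(8m_nL²) = 4.685×10^-14 J and ΔE = (6² − 4²)E_1 = 9.370×10^-13 J.
f = ΔE/h = 9.370×10^-13/6.63×10^-34 = 1.41×10^21 Hz.

f = 1.41×10^21 Hz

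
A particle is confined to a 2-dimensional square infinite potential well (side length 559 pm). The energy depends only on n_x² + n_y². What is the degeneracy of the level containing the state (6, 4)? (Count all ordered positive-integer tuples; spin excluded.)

The level has n_x² + n_y² = 52. The ordered positive-integer solutions are (4, 6), (6, 4).
That gives 2 states.

degeneracy = 2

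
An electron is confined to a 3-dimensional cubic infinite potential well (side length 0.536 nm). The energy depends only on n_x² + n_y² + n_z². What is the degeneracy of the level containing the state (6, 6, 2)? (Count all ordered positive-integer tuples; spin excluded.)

The level has n_x² + n_y² + n_z² = 76. The ordered positive-integer solutions are (2, 6, 6), (6, 2, 6), (6, 6, 2).
That gives 3 states.

degeneracy = 3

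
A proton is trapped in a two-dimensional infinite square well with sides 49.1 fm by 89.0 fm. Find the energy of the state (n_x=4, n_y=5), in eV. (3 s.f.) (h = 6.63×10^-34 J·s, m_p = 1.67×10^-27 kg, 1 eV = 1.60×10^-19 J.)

E = 2.01×10^6 eV

For a 2D rectangular well E = (h²/8m_p)·Σ n_i²/L_i² = (6.63×10^-34)²/(8·1.67×10^-27) · [4²/(49.1 fm)² + 5²/(89.0 fm)²].
Evaluating gives E = 3.222×10^-13 J = 2.01×10^6 eV.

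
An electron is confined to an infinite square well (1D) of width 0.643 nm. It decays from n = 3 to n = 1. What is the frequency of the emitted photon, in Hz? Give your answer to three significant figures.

f = 1.76×10^15 Hz

E_1 = h²/(8m_eL²) = 1.457×10^-19 J and ΔE = (3² − 1²)E_1 = 1.166×10^-18 J.
f = ΔE/h = 1.166×10^-18/6.626×10^-34 = 1.76×10^15 Hz.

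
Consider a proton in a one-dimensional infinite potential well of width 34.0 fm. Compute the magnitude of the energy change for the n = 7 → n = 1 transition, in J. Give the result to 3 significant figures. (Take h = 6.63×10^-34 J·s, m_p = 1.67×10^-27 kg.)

E_1 = h²/(8m_pL²) = 2.846×10^-14 J.
|ΔE| = |7² − 1²|·E_1 = 48·2.846×10^-14 J = 1.37×10^-12 J.

|ΔE| = 1.37×10^-12 J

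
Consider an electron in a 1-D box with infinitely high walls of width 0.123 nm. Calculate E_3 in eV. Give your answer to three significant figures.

For an infinite well E_n = n²h²/(8m_eL²), so E_1 = h²/(8m_eL²) = (6.626×10^-34)²/(8·9.109×10^-31·(1.23×10^-10 m)²) = 3.982×10^-18 J.
Then E_3 = 3²·E_1 = 9·3.982×10^-18 J = 3.584×10^-17 J.
Converting, E_3 = 3.584×10^-17 J / (1.602×10^-19 J/eV) = 224 eV.

E_3 = 224 eV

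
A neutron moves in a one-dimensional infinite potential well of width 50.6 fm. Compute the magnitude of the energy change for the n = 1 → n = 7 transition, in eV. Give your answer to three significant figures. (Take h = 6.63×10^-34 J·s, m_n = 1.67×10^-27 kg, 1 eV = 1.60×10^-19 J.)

E_1 = h²/(8m_nL²) = 1.285×10^-14 J.
|ΔE| = |1² − 7²|·E_1 = 48·1.285×10^-14 J = 6.168×10^-13 J = 3.86×10^6 eV.

|ΔE| = 3.86×10^6 eV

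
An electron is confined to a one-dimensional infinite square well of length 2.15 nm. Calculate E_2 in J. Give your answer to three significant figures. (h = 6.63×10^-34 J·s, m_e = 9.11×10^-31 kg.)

For an infinite well E_n = n²h²/(8m_eL²), so E_1 = h²/(8m_eL²) = (6.63×10^-34)²/(8·9.11×10^-31·(2.15×10^-9 m)²) = 1.305×10^-20 J.
Then E_2 = 2²·E_1 = 4·1.305×10^-20 J = 5.22×10^-20 J.

E_2 = 5.22×10^-20 J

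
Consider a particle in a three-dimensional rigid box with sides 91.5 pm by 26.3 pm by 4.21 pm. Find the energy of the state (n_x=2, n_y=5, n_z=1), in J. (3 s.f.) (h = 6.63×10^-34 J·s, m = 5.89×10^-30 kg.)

E = 8.68×10^-16 J

For a 3D rectangular well E = (h²/8m)·Σ n_i²/L_i² = (6.63×10^-34)²/(8·5.89×10^-30) · [2²/(91.5 pm)² + 5²/(26.3 pm)² + 1²/(4.21 pm)²].
Evaluating gives E = 8.68×10^-16 J.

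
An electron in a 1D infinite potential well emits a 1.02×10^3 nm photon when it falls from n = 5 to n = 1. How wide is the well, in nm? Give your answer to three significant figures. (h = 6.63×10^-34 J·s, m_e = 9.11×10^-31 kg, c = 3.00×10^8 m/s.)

L = 2.72 nm

The photon carries ΔE = hc/λ = 6.63×10^-34·3.00×10^8/1.02×10^-6 m = 1.950×10^-19 J.
Since ΔE = (5² − 1²)E_1, E_1 = 8.125×10^-21 J, and L = h/√(8m_eE_1) = 2.72×10^-9 m = 2.72 nm.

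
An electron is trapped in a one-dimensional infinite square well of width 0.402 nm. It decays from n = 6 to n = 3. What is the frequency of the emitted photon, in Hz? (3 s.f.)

f = 1.52×10^16 Hz

E_1 = h²/(8m_eL²) = 3.728×10^-19 J and ΔE = (6² − 3²)E_1 = 1.007×10^-17 J.
f = ΔE/h = 1.007×10^-17/6.626×10^-34 = 1.52×10^16 Hz.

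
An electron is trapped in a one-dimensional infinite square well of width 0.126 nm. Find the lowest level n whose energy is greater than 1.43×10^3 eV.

n = 8

E_1 = h²/(8m_eL²) = 3.795×10^-18 J = 23.69 eV.
Need n² > 1.43×10^3/23.69 = 60.36, i.e. n > 7.769.
The smallest integer satisfying this is n = 8.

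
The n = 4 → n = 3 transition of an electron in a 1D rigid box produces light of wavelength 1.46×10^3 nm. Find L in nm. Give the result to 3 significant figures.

The photon carries ΔE = hc/λ = 6.626×10^-34·2.998×10^8/1.46×10^-6 m = 1.361×10^-19 J.
Since ΔE = (4² − 3²)E_1, E_1 = 1.944×10^-20 J, and L = h/√(8m_eE_1) = 1.76×10^-9 m = 1.76 nm.

L = 1.76 nm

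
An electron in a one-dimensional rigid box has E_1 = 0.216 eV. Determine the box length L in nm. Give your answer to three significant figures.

L = 1.32 nm

From E_n = n²h²/(8m_eL²), L = n·h/√(8m_eE_n).
E_1 = 0.216 eV = 3.460×10^-20 J, so L = 1·6.626×10^-34/√(8·9.109×10^-31·3.460×10^-20) = 1.32×10^-9 m = 1.32 nm.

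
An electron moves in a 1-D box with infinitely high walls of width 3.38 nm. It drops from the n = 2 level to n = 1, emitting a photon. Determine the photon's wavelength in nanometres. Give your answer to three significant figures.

E_1 = h²/(8m_eL²) = 5.274×10^-21 J, so ΔE = (2² − 1²)E_1 = 1.582×10^-20 J.
λ = hc/ΔE = (6.626×10^-34·2.998×10^8)/1.582×10^-20 = 1.26×10^-5 m = 1.26×10^4 nm.

λ = 1.26×10^4 nm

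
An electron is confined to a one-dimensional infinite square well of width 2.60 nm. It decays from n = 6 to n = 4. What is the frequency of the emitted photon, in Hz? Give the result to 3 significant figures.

E_1 = h²/(8m_eL²) = 8.912×10^-21 J and ΔE = (6² − 4²)E_1 = 1.782×10^-19 J.
f = ΔE/h = 1.782×10^-19/6.626×10^-34 = 2.69×10^14 Hz.

f = 2.69×10^14 Hz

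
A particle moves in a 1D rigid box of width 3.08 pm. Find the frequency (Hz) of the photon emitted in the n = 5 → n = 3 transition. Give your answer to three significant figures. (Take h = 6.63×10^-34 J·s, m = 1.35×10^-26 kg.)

f = 1.04×10^16 Hz

E_1 = h²/(8mL²) = 4.290×10^-19 J and ΔE = (5² − 3²)E_1 = 6.864×10^-18 J.
f = ΔE/h = 6.864×10^-18/6.63×10^-34 = 1.04×10^16 Hz.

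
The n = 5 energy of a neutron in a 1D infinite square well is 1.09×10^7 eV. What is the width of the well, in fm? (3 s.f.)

L = 21.7 fm

From E_n = n²h²/(8m_nL²), L = n·h/√(8m_nE_n).
E_5 = 1.09×10^7 eV = 1.746×10^-12 J, so L = 5·6.626×10^-34/√(8·1.675×10^-27·1.746×10^-12) = 2.17×10^-14 m = 21.7 fm.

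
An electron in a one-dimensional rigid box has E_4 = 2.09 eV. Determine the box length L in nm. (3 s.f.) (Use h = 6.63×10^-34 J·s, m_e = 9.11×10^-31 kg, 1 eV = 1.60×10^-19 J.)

L = 1.70 nm

From E_n = n²h²/(8m_eL²), L = n·h/√(8m_eE_n).
E_4 = 2.09 eV = 3.344×10^-19 J, so L = 4·6.63×10^-34/√(8·9.11×10^-31·3.344×10^-19) = 1.70×10^-9 m = 1.70 nm.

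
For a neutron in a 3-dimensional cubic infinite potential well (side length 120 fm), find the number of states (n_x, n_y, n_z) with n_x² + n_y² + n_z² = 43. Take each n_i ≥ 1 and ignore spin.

degeneracy = 3

The level has n_x² + n_y² + n_z² = 43. The ordered positive-integer solutions are (3, 3, 5), (3, 5, 3), (5, 3, 3).
That gives 3 states.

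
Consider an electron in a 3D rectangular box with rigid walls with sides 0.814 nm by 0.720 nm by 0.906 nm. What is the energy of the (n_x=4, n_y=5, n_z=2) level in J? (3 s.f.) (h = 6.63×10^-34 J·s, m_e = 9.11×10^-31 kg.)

E = 4.66×10^-18 J

For a 3D rectangular well E = (h²/8m_e)·Σ n_i²/L_i² = (6.63×10^-34)²/(8·9.11×10^-31) · [4²/(0.814 nm)² + 5²/(0.720 nm)² + 2²/(0.906 nm)²].
Evaluating gives E = 4.66×10^-18 J.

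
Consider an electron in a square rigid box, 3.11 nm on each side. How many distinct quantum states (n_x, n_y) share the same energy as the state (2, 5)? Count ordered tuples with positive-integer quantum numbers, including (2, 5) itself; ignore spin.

The level has n_x² + n_y² = 29. The ordered positive-integer solutions are (2, 5), (5, 2).
That gives 2 states.

degeneracy = 2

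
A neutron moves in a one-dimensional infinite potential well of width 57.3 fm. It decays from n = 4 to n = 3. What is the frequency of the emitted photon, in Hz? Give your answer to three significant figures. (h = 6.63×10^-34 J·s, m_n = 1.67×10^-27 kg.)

f = 1.06×10^20 Hz

E_1 = h²/(8m_nL²) = 1.002×10^-14 J and ΔE = (4² − 3²)E_1 = 7.014×10^-14 J.
f = ΔE/h = 7.014×10^-14/6.63×10^-34 = 1.06×10^20 Hz.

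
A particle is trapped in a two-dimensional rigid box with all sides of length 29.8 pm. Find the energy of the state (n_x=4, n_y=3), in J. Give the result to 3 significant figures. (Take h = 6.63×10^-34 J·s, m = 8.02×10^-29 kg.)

For a 2D rectangular well E = (h²/8m)·Σ n_i²/L_i² = (6.63×10^-34)²/(8·8.02×10^-29) · [4²/(29.8 pm)² + 3²/(29.8 pm)²].
Evaluating gives E = 1.93×10^-17 J.

E = 1.93×10^-17 J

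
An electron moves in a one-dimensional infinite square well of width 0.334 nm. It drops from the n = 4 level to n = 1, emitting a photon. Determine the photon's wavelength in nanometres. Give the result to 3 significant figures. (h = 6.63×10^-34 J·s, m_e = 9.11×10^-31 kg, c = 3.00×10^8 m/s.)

E_1 = h²/(8m_eL²) = 5.407×10^-19 J, so ΔE = (4² − 1²)E_1 = 8.111×10^-18 J.
λ = hc/ΔE = (6.63×10^-34·3.00×10^8)/8.111×10^-18 = 2.45×10^-8 m = 24.5 nm.

λ = 24.5 nm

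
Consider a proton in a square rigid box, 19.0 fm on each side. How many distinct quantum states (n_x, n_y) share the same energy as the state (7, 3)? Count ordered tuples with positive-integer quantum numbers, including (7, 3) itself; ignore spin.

The level has n_x² + n_y² = 58. The ordered positive-integer solutions are (3, 7), (7, 3).
That gives 2 states.

degeneracy = 2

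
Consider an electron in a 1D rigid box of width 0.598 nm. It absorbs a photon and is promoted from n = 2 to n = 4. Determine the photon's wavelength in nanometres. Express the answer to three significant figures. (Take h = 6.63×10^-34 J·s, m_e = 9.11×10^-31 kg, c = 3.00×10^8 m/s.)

λ = 98.3 nm

E_1 = h²/(8m_eL²) = 1.687×10^-19 J, so ΔE = (4² − 2²)E_1 = 2.024×10^-18 J.
λ = hc/ΔE = (6.63×10^-34·3.00×10^8)/2.024×10^-18 = 9.83×10^-8 m = 98.3 nm.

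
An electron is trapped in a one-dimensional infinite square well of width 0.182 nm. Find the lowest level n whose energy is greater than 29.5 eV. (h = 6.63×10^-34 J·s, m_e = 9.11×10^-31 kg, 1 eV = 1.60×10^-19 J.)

n = 2

E_1 = h²/(8m_eL²) = 1.821×10^-18 J = 11.38 eV.
Need n² > 29.5/11.38 = 2.592, i.e. n > 1.610.
The smallest integer satisfying this is n = 2.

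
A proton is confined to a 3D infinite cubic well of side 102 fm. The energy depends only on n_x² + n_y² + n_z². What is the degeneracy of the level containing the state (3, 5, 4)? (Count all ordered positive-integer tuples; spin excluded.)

degeneracy = 6

The level has n_x² + n_y² + n_z² = 50. The ordered positive-integer solutions are (3, 4, 5), (3, 5, 4), (4, 3, 5), (4, 5, 3), (5, 3, 4), (5, 4, 3).
That gives 6 states.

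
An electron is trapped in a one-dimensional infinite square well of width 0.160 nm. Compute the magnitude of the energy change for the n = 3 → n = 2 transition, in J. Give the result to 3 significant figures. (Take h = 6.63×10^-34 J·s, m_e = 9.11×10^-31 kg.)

|ΔE| = 1.18×10^-17 J

E_1 = h²/(8m_eL²) = 2.356×10^-18 J.
|ΔE| = |3² − 2²|·E_1 = 5·2.356×10^-18 J = 1.18×10^-17 J.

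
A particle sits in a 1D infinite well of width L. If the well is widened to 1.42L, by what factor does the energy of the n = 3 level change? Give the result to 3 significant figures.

0.496

E_n ∝ 1/L², so the energy scales by 1/1.42² = 0.496.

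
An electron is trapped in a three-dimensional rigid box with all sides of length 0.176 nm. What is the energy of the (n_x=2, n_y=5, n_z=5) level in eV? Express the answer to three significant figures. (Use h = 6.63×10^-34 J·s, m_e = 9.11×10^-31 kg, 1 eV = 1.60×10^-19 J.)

E = 657 eV

For a 3D rectangular well E = (h²/8m_e)·Σ n_i²/L_i² = (6.63×10^-34)²/(8·9.11×10^-31) · [2²/(0.176 nm)² + 5²/(0.176 nm)² + 5²/(0.176 nm)²].
Evaluating gives E = 1.051×10^-16 J = 657 eV.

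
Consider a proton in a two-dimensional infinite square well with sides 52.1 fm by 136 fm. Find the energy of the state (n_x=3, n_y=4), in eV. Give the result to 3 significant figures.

For a 2D rectangular well E = (h²/8m_p)·Σ n_i²/L_i² = (6.626×10^-34)²/(8·1.673×10^-27) · [3²/(52.1 fm)² + 4²/(136 fm)²].
Evaluating gives E = 1.371×10^-13 J = 8.56×10^5 eV.

E = 8.56×10^5 eV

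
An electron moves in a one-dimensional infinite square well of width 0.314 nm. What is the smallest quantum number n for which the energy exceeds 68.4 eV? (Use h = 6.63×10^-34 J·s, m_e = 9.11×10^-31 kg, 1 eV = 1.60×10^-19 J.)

E_1 = h²/(8m_eL²) = 6.117×10^-19 J = 3.823 eV.
Need n² > 68.4/3.823 = 17.89, i.e. n > 4.230.
The smallest integer satisfying this is n = 5.

n = 5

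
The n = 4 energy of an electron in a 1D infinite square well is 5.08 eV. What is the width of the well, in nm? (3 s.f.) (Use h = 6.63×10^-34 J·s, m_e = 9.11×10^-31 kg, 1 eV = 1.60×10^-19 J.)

From E_n = n²h²/(8m_eL²), L = n·h/√(8m_eE_n).
E_4 = 5.08 eV = 8.128×10^-19 J, so L = 4·6.63×10^-34/√(8·9.11×10^-31·8.128×10^-19) = 1.09×10^-9 m = 1.09 nm.

L = 1.09 nm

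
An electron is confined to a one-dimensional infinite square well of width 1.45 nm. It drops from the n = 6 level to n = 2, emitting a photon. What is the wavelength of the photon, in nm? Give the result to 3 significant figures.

E_1 = h²/(8m_eL²) = 2.866×10^-20 J, so ΔE = (6² − 2²)E_1 = 9.171×10^-19 J.
λ = hc/ΔE = (6.626×10^-34·2.998×10^8)/9.171×10^-19 = 2.17×10^-7 m = 217 nm.

λ = 217 nm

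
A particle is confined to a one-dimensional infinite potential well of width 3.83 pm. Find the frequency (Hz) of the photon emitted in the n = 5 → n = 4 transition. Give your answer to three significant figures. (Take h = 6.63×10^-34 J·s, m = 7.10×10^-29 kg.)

f = 7.16×10^17 Hz

E_1 = h²/(8mL²) = 5.276×10^-17 J and ΔE = (5² − 4²)E_1 = 4.748×10^-16 J.
f = ΔE/h = 4.748×10^-16/6.63×10^-34 = 7.16×10^17 Hz.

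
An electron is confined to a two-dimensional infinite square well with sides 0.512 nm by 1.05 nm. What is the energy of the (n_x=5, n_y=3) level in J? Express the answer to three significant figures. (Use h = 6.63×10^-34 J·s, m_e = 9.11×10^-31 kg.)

E = 6.24×10^-18 J

For a 2D rectangular well E = (h²/8m_e)·Σ n_i²/L_i² = (6.63×10^-34)²/(8·9.11×10^-31) · [5²/(0.512 nm)² + 3²/(1.05 nm)²].
Evaluating gives E = 6.24×10^-18 J.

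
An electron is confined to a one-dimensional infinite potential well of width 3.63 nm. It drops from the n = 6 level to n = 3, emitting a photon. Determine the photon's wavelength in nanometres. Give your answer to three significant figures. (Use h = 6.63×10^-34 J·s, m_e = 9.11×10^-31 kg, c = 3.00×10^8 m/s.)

E_1 = h²/(8m_eL²) = 4.577×10^-21 J, so ΔE = (6² − 3²)E_1 = 1.236×10^-19 J.
λ = hc/ΔE = (6.63×10^-34·3.00×10^8)/1.236×10^-19 = 1.61×10^-6 m = 1.61×10^3 nm.

λ = 1.61×10^3 nm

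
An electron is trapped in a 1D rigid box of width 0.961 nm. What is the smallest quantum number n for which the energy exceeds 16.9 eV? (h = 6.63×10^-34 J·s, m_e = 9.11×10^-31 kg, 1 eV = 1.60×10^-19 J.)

n = 7

E_1 = h²/(8m_eL²) = 6.531×10^-20 J = 0.4082 eV.
Need n² > 16.9/0.4082 = 41.40, i.e. n > 6.434.
The smallest integer satisfying this is n = 7.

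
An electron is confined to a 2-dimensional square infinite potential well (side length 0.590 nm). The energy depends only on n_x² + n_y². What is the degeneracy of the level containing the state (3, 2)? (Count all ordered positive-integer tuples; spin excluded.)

degeneracy = 2

The level has n_x² + n_y² = 13. The ordered positive-integer solutions are (2, 3), (3, 2).
That gives 2 states.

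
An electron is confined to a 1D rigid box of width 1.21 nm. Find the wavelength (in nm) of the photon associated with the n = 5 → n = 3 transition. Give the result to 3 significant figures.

E_1 = h²/(8m_eL²) = 4.115×10^-20 J, so ΔE = (5² − 3²)E_1 = 6.584×10^-19 J.
λ = hc/ΔE = (6.626×10^-34·2.998×10^8)/6.584×10^-19 = 3.02×10^-7 m = 302 nm.

λ = 302 nm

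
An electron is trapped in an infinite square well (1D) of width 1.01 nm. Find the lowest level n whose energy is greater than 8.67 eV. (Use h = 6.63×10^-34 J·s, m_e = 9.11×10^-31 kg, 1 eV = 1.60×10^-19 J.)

n = 5

E_1 = h²/(8m_eL²) = 5.913×10^-20 J = 0.3696 eV.
Need n² > 8.67/0.3696 = 23.46, i.e. n > 4.844.
The smallest integer satisfying this is n = 5.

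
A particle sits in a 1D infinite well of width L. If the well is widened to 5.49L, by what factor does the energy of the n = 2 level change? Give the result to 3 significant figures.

E_n ∝ 1/L², so the energy scales by 1/5.49² = 0.0332.

0.0332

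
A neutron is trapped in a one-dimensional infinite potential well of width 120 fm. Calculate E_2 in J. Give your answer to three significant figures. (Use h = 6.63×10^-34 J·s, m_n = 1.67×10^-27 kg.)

E_2 = 9.14×10^-15 J

For an infinite well E_n = n²h²/(8m_nL²), so E_1 = h²/(8m_nL²) = (6.63×10^-34)²/(8·1.67×10^-27·(1.20×10^-13 m)²) = 2.285×10^-15 J.
Then E_2 = 2²·E_1 = 4·2.285×10^-15 J = 9.14×10^-15 J.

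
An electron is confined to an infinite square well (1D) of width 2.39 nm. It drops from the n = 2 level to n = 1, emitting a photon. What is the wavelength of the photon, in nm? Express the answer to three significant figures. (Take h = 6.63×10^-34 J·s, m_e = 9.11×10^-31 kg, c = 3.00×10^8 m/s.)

E_1 = h²/(8m_eL²) = 1.056×10^-20 J, so ΔE = (2² − 1²)E_1 = 3.168×10^-20 J.
λ = hc/ΔE = (6.63×10^-34·3.00×10^8)/3.168×10^-20 = 6.28×10^-6 m = 6.28×10^3 nm.

λ = 6.28×10^3 nm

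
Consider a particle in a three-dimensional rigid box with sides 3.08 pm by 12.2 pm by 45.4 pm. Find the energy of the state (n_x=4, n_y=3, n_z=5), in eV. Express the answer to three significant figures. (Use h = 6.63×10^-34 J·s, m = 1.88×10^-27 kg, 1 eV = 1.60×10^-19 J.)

E = 321 eV

For a 3D rectangular well E = (h²/8m)·Σ n_i²/L_i² = (6.63×10^-34)²/(8·1.88×10^-27) · [4²/(3.08 pm)² + 3²/(12.2 pm)² + 5²/(45.4 pm)²].
Evaluating gives E = 5.142×10^-17 J = 321 eV.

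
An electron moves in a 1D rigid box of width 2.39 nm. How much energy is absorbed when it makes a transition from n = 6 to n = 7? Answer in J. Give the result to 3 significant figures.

E_1 = h²/(8m_eL²) = 1.055×10^-20 J.
|ΔE| = |6² − 7²|·E_1 = 13·1.055×10^-20 J = 1.37×10^-19 J.

|ΔE| = 1.37×10^-19 J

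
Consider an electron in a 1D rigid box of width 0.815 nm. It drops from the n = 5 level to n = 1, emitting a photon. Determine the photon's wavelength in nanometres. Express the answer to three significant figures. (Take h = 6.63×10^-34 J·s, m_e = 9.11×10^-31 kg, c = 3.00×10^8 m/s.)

E_1 = h²/(8m_eL²) = 9.080×10^-20 J, so ΔE = (5² − 1²)E_1 = 2.179×10^-18 J.
λ = hc/ΔE = (6.63×10^-34·3.00×10^8)/2.179×10^-18 = 9.13×10^-8 m = 91.3 nm.

λ = 91.3 nm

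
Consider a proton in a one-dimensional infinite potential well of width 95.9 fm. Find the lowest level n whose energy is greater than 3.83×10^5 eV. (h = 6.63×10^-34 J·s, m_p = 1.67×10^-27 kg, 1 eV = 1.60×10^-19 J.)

n = 5

E_1 = h²/(8m_pL²) = 3.578×10^-15 J = 2.236×10^4 eV.
Need n² > 3.83×10^5/2.236×10^4 = 17.13, i.e. n > 4.139.
The smallest integer satisfying this is n = 5.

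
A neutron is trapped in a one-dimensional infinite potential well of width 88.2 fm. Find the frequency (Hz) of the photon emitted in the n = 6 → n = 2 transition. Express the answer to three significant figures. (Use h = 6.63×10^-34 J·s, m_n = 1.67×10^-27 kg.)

E_1 = h²/(8m_nL²) = 4.229×10^-15 J and ΔE = (6² − 2²)E_1 = 1.353×10^-13 J.
f = ΔE/h = 1.353×10^-13/6.63×10^-34 = 2.04×10^20 Hz.

f = 2.04×10^20 Hz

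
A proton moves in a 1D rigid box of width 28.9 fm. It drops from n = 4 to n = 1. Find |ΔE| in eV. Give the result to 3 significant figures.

E_1 = h²/(8m_pL²) = 3.928×10^-14 J.
|ΔE| = |4² − 1²|·E_1 = 15·3.928×10^-14 J = 5.892×10^-13 J = 3.68×10^6 eV.

|ΔE| = 3.68×10^6 eV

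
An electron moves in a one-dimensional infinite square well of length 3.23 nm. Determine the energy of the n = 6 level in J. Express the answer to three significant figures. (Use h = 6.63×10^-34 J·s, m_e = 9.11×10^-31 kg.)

For an infinite well E_n = n²h²/(8m_eL²), so E_1 = h²/(8m_eL²) = (6.63×10^-34)²/(8·9.11×10^-31·(3.23×10^-9 m)²) = 5.781×10^-21 J.
Then E_6 = 6²·E_1 = 36·5.781×10^-21 J = 2.08×10^-19 J.

E_6 = 2.08×10^-19 J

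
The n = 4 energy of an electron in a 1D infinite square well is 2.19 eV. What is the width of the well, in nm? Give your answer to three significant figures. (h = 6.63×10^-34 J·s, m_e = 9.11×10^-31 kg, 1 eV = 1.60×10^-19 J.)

L = 1.66 nm

From E_n = n²h²/(8m_eL²), L = n·h/√(8m_eE_n).
E_4 = 2.19 eV = 3.504×10^-19 J, so L = 4·6.63×10^-34/√(8·9.11×10^-31·3.504×10^-19) = 1.66×10^-9 m = 1.66 nm.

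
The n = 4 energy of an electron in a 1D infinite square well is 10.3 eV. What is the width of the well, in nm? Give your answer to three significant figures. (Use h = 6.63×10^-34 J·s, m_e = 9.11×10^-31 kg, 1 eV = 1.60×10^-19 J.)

L = 0.765 nm

From E_n = n²h²/(8m_eL²), L = n·h/√(8m_eE_n).
E_4 = 10.3 eV = 1.648×10^-18 J, so L = 4·6.63×10^-34/√(8·9.11×10^-31·1.648×10^-18) = 7.65×10^-10 m = 0.765 nm.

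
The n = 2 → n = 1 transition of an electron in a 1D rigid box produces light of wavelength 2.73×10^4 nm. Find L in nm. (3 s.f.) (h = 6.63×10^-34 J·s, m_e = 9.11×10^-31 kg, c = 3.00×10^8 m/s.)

The photon carries ΔE = hc/λ = 6.63×10^-34·3.00×10^8/2.73×10^-5 m = 7.286×10^-21 J.
Since ΔE = (2² − 1²)E_1, E_1 = 2.429×10^-21 J, and L = h/√(8m_eE_1) = 4.98×10^-9 m = 4.98 nm.

L = 4.98 nm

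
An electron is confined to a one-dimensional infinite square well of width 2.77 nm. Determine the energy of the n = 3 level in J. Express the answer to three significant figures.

For an infinite well E_n = n²h²/(8m_eL²), so E_1 = h²/(8m_eL²) = (6.626×10^-34)²/(8·9.109×10^-31·(2.77×10^-9 m)²) = 7.852×10^-21 J.
Then E_3 = 3²·E_1 = 9·7.852×10^-21 J = 7.07×10^-20 J.

E_3 = 7.07×10^-20 J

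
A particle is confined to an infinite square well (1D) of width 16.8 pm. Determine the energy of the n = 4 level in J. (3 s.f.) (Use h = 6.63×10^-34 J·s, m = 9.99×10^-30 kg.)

E_4 = 3.12×10^-16 J

For an infinite well E_n = n²h²/(8mL²), so E_1 = h²/(8mL²) = (6.63×10^-34)²/(8·9.99×10^-30·(1.68×10^-11 m)²) = 1.949×10^-17 J.
Then E_4 = 4²·E_1 = 16·1.949×10^-17 J = 3.12×10^-16 J.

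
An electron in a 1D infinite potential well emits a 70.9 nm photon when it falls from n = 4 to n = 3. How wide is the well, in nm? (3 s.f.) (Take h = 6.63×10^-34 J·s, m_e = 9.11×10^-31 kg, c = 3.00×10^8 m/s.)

The photon carries ΔE = hc/λ = 6.63×10^-34·3.00×10^8/7.09×10^-8 m = 2.805×10^-18 J.
Since ΔE = (4² − 3²)E_1, E_1 = 4.007×10^-19 J, and L = h/√(8m_eE_1) = 3.88×10^-10 m = 0.388 nm.

L = 0.388 nm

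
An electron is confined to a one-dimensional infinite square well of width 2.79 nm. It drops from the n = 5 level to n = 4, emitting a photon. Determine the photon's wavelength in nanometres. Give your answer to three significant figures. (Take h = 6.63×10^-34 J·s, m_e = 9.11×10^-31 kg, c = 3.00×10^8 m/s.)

λ = 2.85×10^3 nm

E_1 = h²/(8m_eL²) = 7.748×10^-21 J, so ΔE = (5² − 4²)E_1 = 6.973×10^-20 J.
λ = hc/ΔE = (6.63×10^-34·3.00×10^8)/6.973×10^-20 = 2.85×10^-6 m = 2.85×10^3 nm.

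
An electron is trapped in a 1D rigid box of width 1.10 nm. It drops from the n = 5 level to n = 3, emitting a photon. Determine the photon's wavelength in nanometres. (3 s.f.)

λ = 249 nm

E_1 = h²/(8m_eL²) = 4.979×10^-20 J, so ΔE = (5² − 3²)E_1 = 7.966×10^-19 J.
λ = hc/ΔE = (6.626×10^-34·2.998×10^8)/7.966×10^-19 = 2.49×10^-7 m = 249 nm.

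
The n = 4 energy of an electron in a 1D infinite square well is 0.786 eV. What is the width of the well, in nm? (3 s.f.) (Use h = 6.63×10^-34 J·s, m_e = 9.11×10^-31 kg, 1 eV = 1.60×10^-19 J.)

L = 2.77 nm

From E_n = n²h²/(8m_eL²), L = n·h/√(8m_eE_n).
E_4 = 0.786 eV = 1.258×10^-19 J, so L = 4·6.63×10^-34/√(8·9.11×10^-31·1.258×10^-19) = 2.77×10^-9 m = 2.77 nm.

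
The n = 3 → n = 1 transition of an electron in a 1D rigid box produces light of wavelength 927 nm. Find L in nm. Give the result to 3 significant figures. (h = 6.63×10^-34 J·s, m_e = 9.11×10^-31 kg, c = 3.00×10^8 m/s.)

L = 1.50 nm

The photon carries ΔE = hc/λ = 6.63×10^-34·3.00×10^8/9.27×10^-7 m = 2.146×10^-19 J.
Since ΔE = (3² − 1²)E_1, E_1 = 2.682×10^-20 J, and L = h/√(8m_eE_1) = 1.50×10^-9 m = 1.50 nm.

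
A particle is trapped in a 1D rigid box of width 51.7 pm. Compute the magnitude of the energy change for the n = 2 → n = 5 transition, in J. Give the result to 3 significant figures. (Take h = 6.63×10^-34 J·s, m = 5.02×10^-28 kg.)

E_1 = h²/(8mL²) = 4.095×10^-20 J.
|ΔE| = |2² − 5²|·E_1 = 21·4.095×10^-20 J = 8.60×10^-19 J.

|ΔE| = 8.60×10^-19 J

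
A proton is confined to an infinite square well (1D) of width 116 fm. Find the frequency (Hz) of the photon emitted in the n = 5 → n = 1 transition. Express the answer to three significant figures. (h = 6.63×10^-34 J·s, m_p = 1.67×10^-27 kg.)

f = 8.85×10^19 Hz

E_1 = h²/(8m_pL²) = 2.445×10^-15 J and ΔE = (5² − 1²)E_1 = 5.868×10^-14 J.
f = ΔE/h = 5.868×10^-14/6.63×10^-34 = 8.85×10^19 Hz.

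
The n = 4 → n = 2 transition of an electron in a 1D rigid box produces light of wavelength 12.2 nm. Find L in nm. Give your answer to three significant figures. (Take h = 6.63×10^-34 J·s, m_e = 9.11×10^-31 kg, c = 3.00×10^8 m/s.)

The photon carries ΔE = hc/λ = 6.63×10^-34·3.00×10^8/1.22×10^-8 m = 1.630×10^-17 J.
Since ΔE = (4² − 2²)E_1, E_1 = 1.358×10^-18 J, and L = h/√(8m_eE_1) = 2.11×10^-10 m = 0.211 nm.

L = 0.211 nm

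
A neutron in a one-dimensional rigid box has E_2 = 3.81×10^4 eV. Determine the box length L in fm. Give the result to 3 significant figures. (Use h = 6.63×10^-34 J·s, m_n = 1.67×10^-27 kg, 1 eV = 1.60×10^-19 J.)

L = 147 fm

From E_n = n²h²/(8m_nL²), L = n·h/√(8m_nE_n).
E_2 = 3.81×10^4 eV = 6.096×10^-15 J, so L = 2·6.63×10^-34/√(8·1.67×10^-27·6.096×10^-15) = 1.47×10^-13 m = 147 fm.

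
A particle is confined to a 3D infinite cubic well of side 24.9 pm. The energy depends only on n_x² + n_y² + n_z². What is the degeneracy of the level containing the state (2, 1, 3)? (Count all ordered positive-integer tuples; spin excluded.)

degeneracy = 6

The level has n_x² + n_y² + n_z² = 14. The ordered positive-integer solutions are (1, 2, 3), (1, 3, 2), (2, 1, 3), (2, 3, 1), (3, 1, 2), (3, 2, 1).
That gives 6 states.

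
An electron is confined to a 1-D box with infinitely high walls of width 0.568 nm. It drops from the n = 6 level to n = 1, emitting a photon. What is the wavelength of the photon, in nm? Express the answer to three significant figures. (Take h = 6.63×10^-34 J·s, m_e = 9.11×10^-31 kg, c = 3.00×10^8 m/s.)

E_1 = h²/(8m_eL²) = 1.869×10^-19 J, so ΔE = (6² − 1²)E_1 = 6.541×10^-18 J.
λ = hc/ΔE = (6.63×10^-34·3.00×10^8)/6.541×10^-18 = 3.04×10^-8 m = 30.4 nm.

λ = 30.4 nm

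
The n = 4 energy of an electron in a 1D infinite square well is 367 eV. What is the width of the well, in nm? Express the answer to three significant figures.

From E_n = n²h²/(8m_eL²), L = n·h/√(8m_eE_n).
E_4 = 367 eV = 5.879×10^-17 J, so L = 4·6.626×10^-34/√(8·9.109×10^-31·5.879×10^-17) = 1.28×10^-10 m = 0.128 nm.

L = 0.128 nm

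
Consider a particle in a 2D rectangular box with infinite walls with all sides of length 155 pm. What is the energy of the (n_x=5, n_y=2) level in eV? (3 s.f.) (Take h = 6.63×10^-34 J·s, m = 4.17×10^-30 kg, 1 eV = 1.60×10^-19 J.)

E = 99.4 eV

For a 2D rectangular well E = (h²/8m)·Σ n_i²/L_i² = (6.63×10^-34)²/(8·4.17×10^-30) · [5²/(155 pm)² + 2²/(155 pm)²].
Evaluating gives E = 1.591×10^-17 J = 99.4 eV.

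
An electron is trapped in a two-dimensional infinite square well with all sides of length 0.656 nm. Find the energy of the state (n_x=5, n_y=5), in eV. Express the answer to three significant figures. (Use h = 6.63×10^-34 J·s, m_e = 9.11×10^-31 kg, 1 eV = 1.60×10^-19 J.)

E = 43.8 eV

For a 2D rectangular well E = (h²/8m_e)·Σ n_i²/L_i² = (6.63×10^-34)²/(8·9.11×10^-31) · [5²/(0.656 nm)² + 5²/(0.656 nm)²].
Evaluating gives E = 7.008×10^-18 J = 43.8 eV.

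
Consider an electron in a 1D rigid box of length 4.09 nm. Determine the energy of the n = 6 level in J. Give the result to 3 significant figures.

E_6 = 1.30×10^-19 J

For an infinite well E_n = n²h²/(8m_eL²), so E_1 = h²/(8m_eL²) = (6.626×10^-34)²/(8·9.109×10^-31·(4.09×10^-9 m)²) = 3.602×10^-21 J.
Then E_6 = 6²·E_1 = 36·3.602×10^-21 J = 1.30×10^-19 J.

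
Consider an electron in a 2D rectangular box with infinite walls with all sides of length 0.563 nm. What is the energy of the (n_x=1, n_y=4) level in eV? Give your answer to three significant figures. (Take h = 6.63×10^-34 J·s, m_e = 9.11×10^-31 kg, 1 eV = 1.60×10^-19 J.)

E = 20.2 eV

For a 2D rectangular well E = (h²/8m_e)·Σ n_i²/L_i² = (6.63×10^-34)²/(8·9.11×10^-31) · [1²/(0.563 nm)² + 4²/(0.563 nm)²].
Evaluating gives E = 3.235×10^-18 J = 20.2 eV.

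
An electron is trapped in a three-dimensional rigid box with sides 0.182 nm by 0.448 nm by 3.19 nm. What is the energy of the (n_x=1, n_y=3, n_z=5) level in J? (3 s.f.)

E = 4.67×10^-18 J

For a 3D rectangular well E = (h²/8m_e)·Σ n_i²/L_i² = (6.626×10^-34)²/(8·9.109×10^-31) · [1²/(0.182 nm)² + 3²/(0.448 nm)² + 5²/(3.19 nm)²].
Evaluating gives E = 4.67×10^-18 J.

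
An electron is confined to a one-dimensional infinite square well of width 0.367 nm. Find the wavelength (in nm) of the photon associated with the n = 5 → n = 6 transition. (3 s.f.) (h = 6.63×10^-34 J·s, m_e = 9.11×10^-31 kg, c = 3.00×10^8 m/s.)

λ = 40.4 nm

E_1 = h²/(8m_eL²) = 4.478×10^-19 J, so ΔE = (6² − 5²)E_1 = 4.926×10^-18 J.
λ = hc/ΔE = (6.63×10^-34·3.00×10^8)/4.926×10^-18 = 4.04×10^-8 m = 40.4 nm.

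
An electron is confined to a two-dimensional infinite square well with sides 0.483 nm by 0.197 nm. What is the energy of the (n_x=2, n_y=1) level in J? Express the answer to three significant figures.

For a 2D rectangular well E = (h²/8m_e)·Σ n_i²/L_i² = (6.626×10^-34)²/(8·9.109×10^-31) · [2²/(0.483 nm)² + 1²/(0.197 nm)²].
Evaluating gives E = 2.59×10^-18 J.

E = 2.59×10^-18 J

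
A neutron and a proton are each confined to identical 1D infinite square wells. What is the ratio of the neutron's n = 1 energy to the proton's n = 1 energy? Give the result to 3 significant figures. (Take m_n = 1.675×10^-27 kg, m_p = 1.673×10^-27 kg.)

0.999

E_n ∝ 1/m at fixed n and L, so the ratio is m_p/m_n = 1.673×10^-27/1.675×10^-27 = 0.999.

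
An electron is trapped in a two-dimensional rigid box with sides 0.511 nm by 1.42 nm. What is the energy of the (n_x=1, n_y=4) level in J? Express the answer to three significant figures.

For a 2D rectangular well E = (h²/8m_e)·Σ n_i²/L_i² = (6.626×10^-34)²/(8·9.109×10^-31) · [1²/(0.511 nm)² + 4²/(1.42 nm)²].
Evaluating gives E = 7.09×10^-19 J.

E = 7.09×10^-19 J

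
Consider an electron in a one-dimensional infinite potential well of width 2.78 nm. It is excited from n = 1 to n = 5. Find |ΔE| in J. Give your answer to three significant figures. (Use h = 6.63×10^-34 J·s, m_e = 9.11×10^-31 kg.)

|ΔE| = 1.87×10^-19 J

E_1 = h²/(8m_eL²) = 7.804×10^-21 J.
|ΔE| = |1² − 5²|·E_1 = 24·7.804×10^-21 J = 1.87×10^-19 J.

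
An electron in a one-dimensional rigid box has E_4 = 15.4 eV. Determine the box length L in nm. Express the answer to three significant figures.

From E_n = n²h²/(8m_eL²), L = n·h/√(8m_eE_n).
E_4 = 15.4 eV = 2.467×10^-18 J, so L = 4·6.626×10^-34/√(8·9.109×10^-31·2.467×10^-18) = 6.25×10^-10 m = 0.625 nm.

L = 0.625 nm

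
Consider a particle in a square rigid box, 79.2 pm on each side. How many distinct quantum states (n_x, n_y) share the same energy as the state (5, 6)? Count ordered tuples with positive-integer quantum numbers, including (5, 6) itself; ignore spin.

degeneracy = 2

The level has n_x² + n_y² = 61. The ordered positive-integer solutions are (5, 6), (6, 5).
That gives 2 states.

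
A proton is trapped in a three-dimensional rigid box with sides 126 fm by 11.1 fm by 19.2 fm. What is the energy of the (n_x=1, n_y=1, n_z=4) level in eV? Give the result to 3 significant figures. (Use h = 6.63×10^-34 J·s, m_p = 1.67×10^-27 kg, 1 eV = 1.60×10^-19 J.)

For a 3D rectangular well E = (h²/8m_p)·Σ n_i²/L_i² = (6.63×10^-34)²/(8·1.67×10^-27) · [1²/(126 fm)² + 1²/(11.1 fm)² + 4²/(19.2 fm)²].
Evaluating gives E = 1.697×10^-12 J = 1.06×10^7 eV.

E = 1.06×10^7 eV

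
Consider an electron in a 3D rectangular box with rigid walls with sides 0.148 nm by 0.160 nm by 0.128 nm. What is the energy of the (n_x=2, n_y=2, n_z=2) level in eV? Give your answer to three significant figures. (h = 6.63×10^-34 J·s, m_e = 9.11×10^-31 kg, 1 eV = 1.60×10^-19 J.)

For a 3D rectangular well E = (h²/8m_e)·Σ n_i²/L_i² = (6.63×10^-34)²/(8·9.11×10^-31) · [2²/(0.148 nm)² + 2²/(0.160 nm)² + 2²/(0.128 nm)²].
Evaluating gives E = 3.516×10^-17 J = 220 eV.

E = 220 eV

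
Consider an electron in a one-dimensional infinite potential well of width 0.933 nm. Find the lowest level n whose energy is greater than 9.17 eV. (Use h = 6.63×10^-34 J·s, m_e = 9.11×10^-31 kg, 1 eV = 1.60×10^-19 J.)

n = 5

E_1 = h²/(8m_eL²) = 6.929×10^-20 J = 0.4331 eV.
Need n² > 9.17/0.4331 = 21.17, i.e. n > 4.601.
The smallest integer satisfying this is n = 5.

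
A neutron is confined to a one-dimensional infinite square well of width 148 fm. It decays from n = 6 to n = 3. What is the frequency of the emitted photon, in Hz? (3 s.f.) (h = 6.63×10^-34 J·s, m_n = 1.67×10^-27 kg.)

f = 6.12×10^19 Hz

E_1 = h²/(8m_nL²) = 1.502×10^-15 J and ΔE = (6² − 3²)E_1 = 4.055×10^-14 J.
f = ΔE/h = 4.055×10^-14/6.63×10^-34 = 6.12×10^19 Hz.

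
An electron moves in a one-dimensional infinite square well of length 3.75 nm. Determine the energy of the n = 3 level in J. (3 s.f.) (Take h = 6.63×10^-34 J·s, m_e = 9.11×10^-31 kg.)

For an infinite well E_n = n²h²/(8m_eL²), so E_1 = h²/(8m_eL²) = (6.63×10^-34)²/(8·9.11×10^-31·(3.75×10^-9 m)²) = 4.289×10^-21 J.
Then E_3 = 3²·E_1 = 9·4.289×10^-21 J = 3.86×10^-20 J.

E_3 = 3.86×10^-20 J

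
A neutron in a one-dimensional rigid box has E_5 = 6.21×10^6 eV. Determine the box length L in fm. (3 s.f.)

From E_n = n²h²/(8m_nL²), L = n·h/√(8m_nE_n).
E_5 = 6.21×10^6 eV = 9.948×10^-13 J, so L = 5·6.626×10^-34/√(8·1.675×10^-27·9.948×10^-13) = 2.87×10^-14 m = 28.7 fm.

L = 28.7 fm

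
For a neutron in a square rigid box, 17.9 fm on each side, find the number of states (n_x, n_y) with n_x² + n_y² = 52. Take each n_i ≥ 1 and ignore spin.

degeneracy = 2

The level has n_x² + n_y² = 52. The ordered positive-integer solutions are (4, 6), (6, 4).
That gives 2 states.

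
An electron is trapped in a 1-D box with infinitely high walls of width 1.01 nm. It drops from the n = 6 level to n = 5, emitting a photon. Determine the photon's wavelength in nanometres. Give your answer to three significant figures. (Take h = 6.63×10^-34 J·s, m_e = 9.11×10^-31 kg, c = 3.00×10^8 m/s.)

E_1 = h²/(8m_eL²) = 5.913×10^-20 J, so ΔE = (6² − 5²)E_1 = 6.504×10^-19 J.
λ = hc/ΔE = (6.63×10^-34·3.00×10^8)/6.504×10^-19 = 3.06×10^-7 m = 306 nm.

λ = 306 nm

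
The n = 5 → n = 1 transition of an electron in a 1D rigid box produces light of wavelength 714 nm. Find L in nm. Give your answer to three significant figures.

The photon carries ΔE = hc/λ = 6.626×10^-34·2.998×10^8/7.14×10^-7 m = 2.782×10^-19 J.
Since ΔE = (5² − 1²)E_1, E_1 = 1.159×10^-20 J, and L = h/√(8m_eE_1) = 2.28×10^-9 m = 2.28 nm.

L = 2.28 nm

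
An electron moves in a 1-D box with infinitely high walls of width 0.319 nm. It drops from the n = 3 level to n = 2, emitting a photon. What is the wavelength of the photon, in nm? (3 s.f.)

λ = 67.1 nm

E_1 = h²/(8m_eL²) = 5.921×10^-19 J, so ΔE = (3² − 2²)E_1 = 2.961×10^-18 J.
λ = hc/ΔE = (6.626×10^-34·2.998×10^8)/2.961×10^-18 = 6.71×10^-8 m = 67.1 nm.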